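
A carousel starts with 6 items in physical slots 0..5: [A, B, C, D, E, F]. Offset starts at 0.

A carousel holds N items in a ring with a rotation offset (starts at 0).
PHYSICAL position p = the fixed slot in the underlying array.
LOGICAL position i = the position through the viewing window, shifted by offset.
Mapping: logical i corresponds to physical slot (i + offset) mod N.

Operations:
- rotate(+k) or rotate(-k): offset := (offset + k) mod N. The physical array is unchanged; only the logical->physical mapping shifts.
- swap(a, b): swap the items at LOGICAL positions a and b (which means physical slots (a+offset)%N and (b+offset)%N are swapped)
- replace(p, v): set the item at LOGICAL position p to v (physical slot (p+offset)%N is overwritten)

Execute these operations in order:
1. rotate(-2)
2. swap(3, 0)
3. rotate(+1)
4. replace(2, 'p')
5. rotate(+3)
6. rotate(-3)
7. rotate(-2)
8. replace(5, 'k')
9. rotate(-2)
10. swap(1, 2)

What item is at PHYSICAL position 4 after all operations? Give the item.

After op 1 (rotate(-2)): offset=4, physical=[A,B,C,D,E,F], logical=[E,F,A,B,C,D]
After op 2 (swap(3, 0)): offset=4, physical=[A,E,C,D,B,F], logical=[B,F,A,E,C,D]
After op 3 (rotate(+1)): offset=5, physical=[A,E,C,D,B,F], logical=[F,A,E,C,D,B]
After op 4 (replace(2, 'p')): offset=5, physical=[A,p,C,D,B,F], logical=[F,A,p,C,D,B]
After op 5 (rotate(+3)): offset=2, physical=[A,p,C,D,B,F], logical=[C,D,B,F,A,p]
After op 6 (rotate(-3)): offset=5, physical=[A,p,C,D,B,F], logical=[F,A,p,C,D,B]
After op 7 (rotate(-2)): offset=3, physical=[A,p,C,D,B,F], logical=[D,B,F,A,p,C]
After op 8 (replace(5, 'k')): offset=3, physical=[A,p,k,D,B,F], logical=[D,B,F,A,p,k]
After op 9 (rotate(-2)): offset=1, physical=[A,p,k,D,B,F], logical=[p,k,D,B,F,A]
After op 10 (swap(1, 2)): offset=1, physical=[A,p,D,k,B,F], logical=[p,D,k,B,F,A]

Answer: B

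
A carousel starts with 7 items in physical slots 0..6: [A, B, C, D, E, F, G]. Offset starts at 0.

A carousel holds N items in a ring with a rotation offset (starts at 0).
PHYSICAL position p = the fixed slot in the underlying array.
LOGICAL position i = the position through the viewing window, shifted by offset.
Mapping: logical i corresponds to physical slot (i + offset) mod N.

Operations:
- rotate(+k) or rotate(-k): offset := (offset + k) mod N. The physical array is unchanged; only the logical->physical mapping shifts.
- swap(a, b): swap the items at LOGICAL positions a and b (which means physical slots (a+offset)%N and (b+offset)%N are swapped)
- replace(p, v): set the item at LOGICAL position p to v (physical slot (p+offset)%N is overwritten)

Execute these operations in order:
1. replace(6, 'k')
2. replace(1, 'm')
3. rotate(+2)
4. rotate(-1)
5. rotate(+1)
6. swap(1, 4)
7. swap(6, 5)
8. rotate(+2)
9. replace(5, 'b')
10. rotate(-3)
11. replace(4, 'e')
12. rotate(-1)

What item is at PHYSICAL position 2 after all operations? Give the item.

After op 1 (replace(6, 'k')): offset=0, physical=[A,B,C,D,E,F,k], logical=[A,B,C,D,E,F,k]
After op 2 (replace(1, 'm')): offset=0, physical=[A,m,C,D,E,F,k], logical=[A,m,C,D,E,F,k]
After op 3 (rotate(+2)): offset=2, physical=[A,m,C,D,E,F,k], logical=[C,D,E,F,k,A,m]
After op 4 (rotate(-1)): offset=1, physical=[A,m,C,D,E,F,k], logical=[m,C,D,E,F,k,A]
After op 5 (rotate(+1)): offset=2, physical=[A,m,C,D,E,F,k], logical=[C,D,E,F,k,A,m]
After op 6 (swap(1, 4)): offset=2, physical=[A,m,C,k,E,F,D], logical=[C,k,E,F,D,A,m]
After op 7 (swap(6, 5)): offset=2, physical=[m,A,C,k,E,F,D], logical=[C,k,E,F,D,m,A]
After op 8 (rotate(+2)): offset=4, physical=[m,A,C,k,E,F,D], logical=[E,F,D,m,A,C,k]
After op 9 (replace(5, 'b')): offset=4, physical=[m,A,b,k,E,F,D], logical=[E,F,D,m,A,b,k]
After op 10 (rotate(-3)): offset=1, physical=[m,A,b,k,E,F,D], logical=[A,b,k,E,F,D,m]
After op 11 (replace(4, 'e')): offset=1, physical=[m,A,b,k,E,e,D], logical=[A,b,k,E,e,D,m]
After op 12 (rotate(-1)): offset=0, physical=[m,A,b,k,E,e,D], logical=[m,A,b,k,E,e,D]

Answer: b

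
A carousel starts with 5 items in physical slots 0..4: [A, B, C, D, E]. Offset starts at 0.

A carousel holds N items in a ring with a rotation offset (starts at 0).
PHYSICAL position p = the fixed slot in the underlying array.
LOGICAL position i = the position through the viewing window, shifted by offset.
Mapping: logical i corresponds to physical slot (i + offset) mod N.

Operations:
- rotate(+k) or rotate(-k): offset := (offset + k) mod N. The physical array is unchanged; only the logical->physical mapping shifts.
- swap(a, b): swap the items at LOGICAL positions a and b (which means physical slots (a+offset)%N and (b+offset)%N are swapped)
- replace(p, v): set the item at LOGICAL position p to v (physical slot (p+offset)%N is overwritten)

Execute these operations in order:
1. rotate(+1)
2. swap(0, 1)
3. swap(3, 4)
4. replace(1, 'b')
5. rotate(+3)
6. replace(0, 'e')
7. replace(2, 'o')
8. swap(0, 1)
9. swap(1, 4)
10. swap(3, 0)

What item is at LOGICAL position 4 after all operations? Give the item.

Answer: e

Derivation:
After op 1 (rotate(+1)): offset=1, physical=[A,B,C,D,E], logical=[B,C,D,E,A]
After op 2 (swap(0, 1)): offset=1, physical=[A,C,B,D,E], logical=[C,B,D,E,A]
After op 3 (swap(3, 4)): offset=1, physical=[E,C,B,D,A], logical=[C,B,D,A,E]
After op 4 (replace(1, 'b')): offset=1, physical=[E,C,b,D,A], logical=[C,b,D,A,E]
After op 5 (rotate(+3)): offset=4, physical=[E,C,b,D,A], logical=[A,E,C,b,D]
After op 6 (replace(0, 'e')): offset=4, physical=[E,C,b,D,e], logical=[e,E,C,b,D]
After op 7 (replace(2, 'o')): offset=4, physical=[E,o,b,D,e], logical=[e,E,o,b,D]
After op 8 (swap(0, 1)): offset=4, physical=[e,o,b,D,E], logical=[E,e,o,b,D]
After op 9 (swap(1, 4)): offset=4, physical=[D,o,b,e,E], logical=[E,D,o,b,e]
After op 10 (swap(3, 0)): offset=4, physical=[D,o,E,e,b], logical=[b,D,o,E,e]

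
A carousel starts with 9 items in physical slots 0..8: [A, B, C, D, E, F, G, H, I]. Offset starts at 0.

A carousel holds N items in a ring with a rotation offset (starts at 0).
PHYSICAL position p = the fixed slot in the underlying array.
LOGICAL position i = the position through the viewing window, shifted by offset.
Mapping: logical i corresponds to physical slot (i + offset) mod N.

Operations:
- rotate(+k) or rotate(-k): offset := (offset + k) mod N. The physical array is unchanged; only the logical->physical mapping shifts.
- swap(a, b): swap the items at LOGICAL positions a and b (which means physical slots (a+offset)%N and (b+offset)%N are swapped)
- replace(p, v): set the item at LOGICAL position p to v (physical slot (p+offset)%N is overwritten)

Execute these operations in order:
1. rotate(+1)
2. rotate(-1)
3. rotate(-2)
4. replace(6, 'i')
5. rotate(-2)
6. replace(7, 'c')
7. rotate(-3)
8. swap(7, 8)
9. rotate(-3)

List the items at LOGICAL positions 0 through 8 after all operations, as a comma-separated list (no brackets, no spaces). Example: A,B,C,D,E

Answer: I,B,A,C,c,i,F,G,H

Derivation:
After op 1 (rotate(+1)): offset=1, physical=[A,B,C,D,E,F,G,H,I], logical=[B,C,D,E,F,G,H,I,A]
After op 2 (rotate(-1)): offset=0, physical=[A,B,C,D,E,F,G,H,I], logical=[A,B,C,D,E,F,G,H,I]
After op 3 (rotate(-2)): offset=7, physical=[A,B,C,D,E,F,G,H,I], logical=[H,I,A,B,C,D,E,F,G]
After op 4 (replace(6, 'i')): offset=7, physical=[A,B,C,D,i,F,G,H,I], logical=[H,I,A,B,C,D,i,F,G]
After op 5 (rotate(-2)): offset=5, physical=[A,B,C,D,i,F,G,H,I], logical=[F,G,H,I,A,B,C,D,i]
After op 6 (replace(7, 'c')): offset=5, physical=[A,B,C,c,i,F,G,H,I], logical=[F,G,H,I,A,B,C,c,i]
After op 7 (rotate(-3)): offset=2, physical=[A,B,C,c,i,F,G,H,I], logical=[C,c,i,F,G,H,I,A,B]
After op 8 (swap(7, 8)): offset=2, physical=[B,A,C,c,i,F,G,H,I], logical=[C,c,i,F,G,H,I,B,A]
After op 9 (rotate(-3)): offset=8, physical=[B,A,C,c,i,F,G,H,I], logical=[I,B,A,C,c,i,F,G,H]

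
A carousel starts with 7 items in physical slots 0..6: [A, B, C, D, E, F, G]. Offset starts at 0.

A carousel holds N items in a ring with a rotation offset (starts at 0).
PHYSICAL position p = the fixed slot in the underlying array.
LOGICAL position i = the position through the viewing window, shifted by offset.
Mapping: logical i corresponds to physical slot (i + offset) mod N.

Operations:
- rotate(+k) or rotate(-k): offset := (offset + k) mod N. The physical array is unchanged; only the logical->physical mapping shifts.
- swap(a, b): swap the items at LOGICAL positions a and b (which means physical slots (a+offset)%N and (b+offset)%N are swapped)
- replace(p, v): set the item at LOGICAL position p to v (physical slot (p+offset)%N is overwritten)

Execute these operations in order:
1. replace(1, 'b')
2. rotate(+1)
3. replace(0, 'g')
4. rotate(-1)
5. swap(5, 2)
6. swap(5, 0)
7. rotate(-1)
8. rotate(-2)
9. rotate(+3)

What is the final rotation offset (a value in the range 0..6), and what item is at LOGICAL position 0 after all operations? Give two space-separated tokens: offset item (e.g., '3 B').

After op 1 (replace(1, 'b')): offset=0, physical=[A,b,C,D,E,F,G], logical=[A,b,C,D,E,F,G]
After op 2 (rotate(+1)): offset=1, physical=[A,b,C,D,E,F,G], logical=[b,C,D,E,F,G,A]
After op 3 (replace(0, 'g')): offset=1, physical=[A,g,C,D,E,F,G], logical=[g,C,D,E,F,G,A]
After op 4 (rotate(-1)): offset=0, physical=[A,g,C,D,E,F,G], logical=[A,g,C,D,E,F,G]
After op 5 (swap(5, 2)): offset=0, physical=[A,g,F,D,E,C,G], logical=[A,g,F,D,E,C,G]
After op 6 (swap(5, 0)): offset=0, physical=[C,g,F,D,E,A,G], logical=[C,g,F,D,E,A,G]
After op 7 (rotate(-1)): offset=6, physical=[C,g,F,D,E,A,G], logical=[G,C,g,F,D,E,A]
After op 8 (rotate(-2)): offset=4, physical=[C,g,F,D,E,A,G], logical=[E,A,G,C,g,F,D]
After op 9 (rotate(+3)): offset=0, physical=[C,g,F,D,E,A,G], logical=[C,g,F,D,E,A,G]

Answer: 0 C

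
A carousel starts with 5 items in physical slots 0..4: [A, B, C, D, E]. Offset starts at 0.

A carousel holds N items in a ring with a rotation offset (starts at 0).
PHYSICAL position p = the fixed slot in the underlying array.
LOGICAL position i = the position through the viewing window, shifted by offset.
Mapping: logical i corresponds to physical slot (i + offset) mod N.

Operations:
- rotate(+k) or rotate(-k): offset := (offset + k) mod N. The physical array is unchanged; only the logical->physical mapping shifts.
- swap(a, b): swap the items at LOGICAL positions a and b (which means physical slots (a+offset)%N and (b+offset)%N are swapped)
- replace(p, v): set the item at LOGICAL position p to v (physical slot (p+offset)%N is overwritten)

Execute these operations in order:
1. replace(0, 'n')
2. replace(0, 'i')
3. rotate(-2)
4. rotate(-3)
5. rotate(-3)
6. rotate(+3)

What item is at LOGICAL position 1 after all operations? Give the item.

Answer: B

Derivation:
After op 1 (replace(0, 'n')): offset=0, physical=[n,B,C,D,E], logical=[n,B,C,D,E]
After op 2 (replace(0, 'i')): offset=0, physical=[i,B,C,D,E], logical=[i,B,C,D,E]
After op 3 (rotate(-2)): offset=3, physical=[i,B,C,D,E], logical=[D,E,i,B,C]
After op 4 (rotate(-3)): offset=0, physical=[i,B,C,D,E], logical=[i,B,C,D,E]
After op 5 (rotate(-3)): offset=2, physical=[i,B,C,D,E], logical=[C,D,E,i,B]
After op 6 (rotate(+3)): offset=0, physical=[i,B,C,D,E], logical=[i,B,C,D,E]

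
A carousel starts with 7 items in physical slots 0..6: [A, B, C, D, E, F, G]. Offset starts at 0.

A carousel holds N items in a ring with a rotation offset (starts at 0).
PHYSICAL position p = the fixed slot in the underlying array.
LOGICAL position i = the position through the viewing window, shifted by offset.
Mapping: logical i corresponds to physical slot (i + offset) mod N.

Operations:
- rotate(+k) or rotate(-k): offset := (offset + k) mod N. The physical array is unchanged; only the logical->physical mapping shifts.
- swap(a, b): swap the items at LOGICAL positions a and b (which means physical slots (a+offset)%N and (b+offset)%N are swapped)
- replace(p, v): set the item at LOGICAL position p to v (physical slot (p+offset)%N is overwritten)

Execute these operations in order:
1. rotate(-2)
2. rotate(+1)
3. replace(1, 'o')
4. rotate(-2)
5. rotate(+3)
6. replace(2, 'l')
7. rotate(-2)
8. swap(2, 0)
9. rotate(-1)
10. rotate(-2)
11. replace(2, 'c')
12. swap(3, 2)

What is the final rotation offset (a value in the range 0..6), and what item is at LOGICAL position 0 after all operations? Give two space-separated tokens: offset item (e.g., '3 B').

Answer: 2 l

Derivation:
After op 1 (rotate(-2)): offset=5, physical=[A,B,C,D,E,F,G], logical=[F,G,A,B,C,D,E]
After op 2 (rotate(+1)): offset=6, physical=[A,B,C,D,E,F,G], logical=[G,A,B,C,D,E,F]
After op 3 (replace(1, 'o')): offset=6, physical=[o,B,C,D,E,F,G], logical=[G,o,B,C,D,E,F]
After op 4 (rotate(-2)): offset=4, physical=[o,B,C,D,E,F,G], logical=[E,F,G,o,B,C,D]
After op 5 (rotate(+3)): offset=0, physical=[o,B,C,D,E,F,G], logical=[o,B,C,D,E,F,G]
After op 6 (replace(2, 'l')): offset=0, physical=[o,B,l,D,E,F,G], logical=[o,B,l,D,E,F,G]
After op 7 (rotate(-2)): offset=5, physical=[o,B,l,D,E,F,G], logical=[F,G,o,B,l,D,E]
After op 8 (swap(2, 0)): offset=5, physical=[F,B,l,D,E,o,G], logical=[o,G,F,B,l,D,E]
After op 9 (rotate(-1)): offset=4, physical=[F,B,l,D,E,o,G], logical=[E,o,G,F,B,l,D]
After op 10 (rotate(-2)): offset=2, physical=[F,B,l,D,E,o,G], logical=[l,D,E,o,G,F,B]
After op 11 (replace(2, 'c')): offset=2, physical=[F,B,l,D,c,o,G], logical=[l,D,c,o,G,F,B]
After op 12 (swap(3, 2)): offset=2, physical=[F,B,l,D,o,c,G], logical=[l,D,o,c,G,F,B]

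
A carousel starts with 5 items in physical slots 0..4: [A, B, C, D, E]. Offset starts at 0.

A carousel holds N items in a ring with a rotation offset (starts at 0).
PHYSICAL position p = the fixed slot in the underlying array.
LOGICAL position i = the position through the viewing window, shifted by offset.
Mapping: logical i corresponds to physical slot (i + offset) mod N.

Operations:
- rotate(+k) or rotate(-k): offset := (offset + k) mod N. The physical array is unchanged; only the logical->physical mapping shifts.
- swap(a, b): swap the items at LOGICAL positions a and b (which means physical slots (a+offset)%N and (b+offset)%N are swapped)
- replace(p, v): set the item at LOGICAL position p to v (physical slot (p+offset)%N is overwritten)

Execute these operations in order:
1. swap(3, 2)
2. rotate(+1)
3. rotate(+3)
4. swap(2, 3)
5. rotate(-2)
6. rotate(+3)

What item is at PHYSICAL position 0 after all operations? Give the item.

After op 1 (swap(3, 2)): offset=0, physical=[A,B,D,C,E], logical=[A,B,D,C,E]
After op 2 (rotate(+1)): offset=1, physical=[A,B,D,C,E], logical=[B,D,C,E,A]
After op 3 (rotate(+3)): offset=4, physical=[A,B,D,C,E], logical=[E,A,B,D,C]
After op 4 (swap(2, 3)): offset=4, physical=[A,D,B,C,E], logical=[E,A,D,B,C]
After op 5 (rotate(-2)): offset=2, physical=[A,D,B,C,E], logical=[B,C,E,A,D]
After op 6 (rotate(+3)): offset=0, physical=[A,D,B,C,E], logical=[A,D,B,C,E]

Answer: A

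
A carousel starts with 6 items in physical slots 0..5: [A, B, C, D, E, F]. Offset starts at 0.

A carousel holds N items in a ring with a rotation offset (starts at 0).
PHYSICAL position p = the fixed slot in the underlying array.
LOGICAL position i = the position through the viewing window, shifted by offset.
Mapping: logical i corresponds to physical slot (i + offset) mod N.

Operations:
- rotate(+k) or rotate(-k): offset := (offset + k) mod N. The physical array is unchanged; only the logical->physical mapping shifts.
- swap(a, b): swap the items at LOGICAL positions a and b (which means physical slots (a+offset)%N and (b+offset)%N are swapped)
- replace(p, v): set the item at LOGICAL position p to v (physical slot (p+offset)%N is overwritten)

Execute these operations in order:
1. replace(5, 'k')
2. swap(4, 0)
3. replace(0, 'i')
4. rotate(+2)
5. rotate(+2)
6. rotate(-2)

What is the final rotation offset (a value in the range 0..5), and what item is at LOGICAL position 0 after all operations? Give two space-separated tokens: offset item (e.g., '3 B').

After op 1 (replace(5, 'k')): offset=0, physical=[A,B,C,D,E,k], logical=[A,B,C,D,E,k]
After op 2 (swap(4, 0)): offset=0, physical=[E,B,C,D,A,k], logical=[E,B,C,D,A,k]
After op 3 (replace(0, 'i')): offset=0, physical=[i,B,C,D,A,k], logical=[i,B,C,D,A,k]
After op 4 (rotate(+2)): offset=2, physical=[i,B,C,D,A,k], logical=[C,D,A,k,i,B]
After op 5 (rotate(+2)): offset=4, physical=[i,B,C,D,A,k], logical=[A,k,i,B,C,D]
After op 6 (rotate(-2)): offset=2, physical=[i,B,C,D,A,k], logical=[C,D,A,k,i,B]

Answer: 2 C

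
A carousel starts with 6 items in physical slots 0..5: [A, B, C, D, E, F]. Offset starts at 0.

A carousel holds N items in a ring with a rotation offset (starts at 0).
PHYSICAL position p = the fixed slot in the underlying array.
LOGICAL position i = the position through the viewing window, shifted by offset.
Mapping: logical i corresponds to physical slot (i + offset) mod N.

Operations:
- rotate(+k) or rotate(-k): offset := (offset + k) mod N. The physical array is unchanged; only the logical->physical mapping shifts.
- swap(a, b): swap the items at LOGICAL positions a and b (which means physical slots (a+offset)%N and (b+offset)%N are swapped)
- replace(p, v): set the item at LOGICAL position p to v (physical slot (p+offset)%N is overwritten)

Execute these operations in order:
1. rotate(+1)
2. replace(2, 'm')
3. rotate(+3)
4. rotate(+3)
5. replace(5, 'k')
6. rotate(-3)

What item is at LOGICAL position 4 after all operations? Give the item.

Answer: C

Derivation:
After op 1 (rotate(+1)): offset=1, physical=[A,B,C,D,E,F], logical=[B,C,D,E,F,A]
After op 2 (replace(2, 'm')): offset=1, physical=[A,B,C,m,E,F], logical=[B,C,m,E,F,A]
After op 3 (rotate(+3)): offset=4, physical=[A,B,C,m,E,F], logical=[E,F,A,B,C,m]
After op 4 (rotate(+3)): offset=1, physical=[A,B,C,m,E,F], logical=[B,C,m,E,F,A]
After op 5 (replace(5, 'k')): offset=1, physical=[k,B,C,m,E,F], logical=[B,C,m,E,F,k]
After op 6 (rotate(-3)): offset=4, physical=[k,B,C,m,E,F], logical=[E,F,k,B,C,m]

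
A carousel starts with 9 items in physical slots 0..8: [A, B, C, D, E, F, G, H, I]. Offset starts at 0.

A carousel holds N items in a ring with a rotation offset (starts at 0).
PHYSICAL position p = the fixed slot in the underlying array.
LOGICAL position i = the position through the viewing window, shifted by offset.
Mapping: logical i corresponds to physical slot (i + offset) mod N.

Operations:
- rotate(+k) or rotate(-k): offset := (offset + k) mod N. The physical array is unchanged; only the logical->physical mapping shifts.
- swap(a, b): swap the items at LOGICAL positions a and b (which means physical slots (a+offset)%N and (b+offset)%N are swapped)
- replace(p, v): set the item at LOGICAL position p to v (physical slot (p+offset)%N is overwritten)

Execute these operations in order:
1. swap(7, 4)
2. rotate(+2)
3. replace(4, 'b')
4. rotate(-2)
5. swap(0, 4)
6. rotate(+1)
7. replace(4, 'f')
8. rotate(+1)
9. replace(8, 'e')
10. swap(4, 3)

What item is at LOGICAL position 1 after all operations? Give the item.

After op 1 (swap(7, 4)): offset=0, physical=[A,B,C,D,H,F,G,E,I], logical=[A,B,C,D,H,F,G,E,I]
After op 2 (rotate(+2)): offset=2, physical=[A,B,C,D,H,F,G,E,I], logical=[C,D,H,F,G,E,I,A,B]
After op 3 (replace(4, 'b')): offset=2, physical=[A,B,C,D,H,F,b,E,I], logical=[C,D,H,F,b,E,I,A,B]
After op 4 (rotate(-2)): offset=0, physical=[A,B,C,D,H,F,b,E,I], logical=[A,B,C,D,H,F,b,E,I]
After op 5 (swap(0, 4)): offset=0, physical=[H,B,C,D,A,F,b,E,I], logical=[H,B,C,D,A,F,b,E,I]
After op 6 (rotate(+1)): offset=1, physical=[H,B,C,D,A,F,b,E,I], logical=[B,C,D,A,F,b,E,I,H]
After op 7 (replace(4, 'f')): offset=1, physical=[H,B,C,D,A,f,b,E,I], logical=[B,C,D,A,f,b,E,I,H]
After op 8 (rotate(+1)): offset=2, physical=[H,B,C,D,A,f,b,E,I], logical=[C,D,A,f,b,E,I,H,B]
After op 9 (replace(8, 'e')): offset=2, physical=[H,e,C,D,A,f,b,E,I], logical=[C,D,A,f,b,E,I,H,e]
After op 10 (swap(4, 3)): offset=2, physical=[H,e,C,D,A,b,f,E,I], logical=[C,D,A,b,f,E,I,H,e]

Answer: D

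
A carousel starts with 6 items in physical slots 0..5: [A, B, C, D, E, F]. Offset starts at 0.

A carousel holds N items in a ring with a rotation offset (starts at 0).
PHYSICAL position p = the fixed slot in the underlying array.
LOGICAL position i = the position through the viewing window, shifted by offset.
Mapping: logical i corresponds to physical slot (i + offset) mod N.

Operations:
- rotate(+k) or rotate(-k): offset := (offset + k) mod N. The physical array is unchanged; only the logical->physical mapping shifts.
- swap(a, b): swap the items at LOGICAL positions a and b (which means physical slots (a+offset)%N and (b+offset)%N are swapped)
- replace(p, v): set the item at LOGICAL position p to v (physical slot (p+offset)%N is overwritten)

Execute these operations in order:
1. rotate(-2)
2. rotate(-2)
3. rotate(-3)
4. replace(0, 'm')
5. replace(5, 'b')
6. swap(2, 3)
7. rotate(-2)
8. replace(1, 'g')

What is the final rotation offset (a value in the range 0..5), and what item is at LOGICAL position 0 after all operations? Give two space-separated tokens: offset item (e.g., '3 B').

After op 1 (rotate(-2)): offset=4, physical=[A,B,C,D,E,F], logical=[E,F,A,B,C,D]
After op 2 (rotate(-2)): offset=2, physical=[A,B,C,D,E,F], logical=[C,D,E,F,A,B]
After op 3 (rotate(-3)): offset=5, physical=[A,B,C,D,E,F], logical=[F,A,B,C,D,E]
After op 4 (replace(0, 'm')): offset=5, physical=[A,B,C,D,E,m], logical=[m,A,B,C,D,E]
After op 5 (replace(5, 'b')): offset=5, physical=[A,B,C,D,b,m], logical=[m,A,B,C,D,b]
After op 6 (swap(2, 3)): offset=5, physical=[A,C,B,D,b,m], logical=[m,A,C,B,D,b]
After op 7 (rotate(-2)): offset=3, physical=[A,C,B,D,b,m], logical=[D,b,m,A,C,B]
After op 8 (replace(1, 'g')): offset=3, physical=[A,C,B,D,g,m], logical=[D,g,m,A,C,B]

Answer: 3 D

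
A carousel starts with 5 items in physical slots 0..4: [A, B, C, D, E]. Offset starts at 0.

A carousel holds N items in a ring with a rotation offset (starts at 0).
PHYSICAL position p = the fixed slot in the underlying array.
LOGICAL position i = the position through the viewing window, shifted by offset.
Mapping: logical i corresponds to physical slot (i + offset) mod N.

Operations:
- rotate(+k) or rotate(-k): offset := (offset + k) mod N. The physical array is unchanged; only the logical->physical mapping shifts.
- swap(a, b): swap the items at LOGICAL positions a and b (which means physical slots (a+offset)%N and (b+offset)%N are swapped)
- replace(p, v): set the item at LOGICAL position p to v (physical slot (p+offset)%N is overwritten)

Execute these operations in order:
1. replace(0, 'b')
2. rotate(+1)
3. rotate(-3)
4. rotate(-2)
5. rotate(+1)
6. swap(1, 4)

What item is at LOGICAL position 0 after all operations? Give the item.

After op 1 (replace(0, 'b')): offset=0, physical=[b,B,C,D,E], logical=[b,B,C,D,E]
After op 2 (rotate(+1)): offset=1, physical=[b,B,C,D,E], logical=[B,C,D,E,b]
After op 3 (rotate(-3)): offset=3, physical=[b,B,C,D,E], logical=[D,E,b,B,C]
After op 4 (rotate(-2)): offset=1, physical=[b,B,C,D,E], logical=[B,C,D,E,b]
After op 5 (rotate(+1)): offset=2, physical=[b,B,C,D,E], logical=[C,D,E,b,B]
After op 6 (swap(1, 4)): offset=2, physical=[b,D,C,B,E], logical=[C,B,E,b,D]

Answer: C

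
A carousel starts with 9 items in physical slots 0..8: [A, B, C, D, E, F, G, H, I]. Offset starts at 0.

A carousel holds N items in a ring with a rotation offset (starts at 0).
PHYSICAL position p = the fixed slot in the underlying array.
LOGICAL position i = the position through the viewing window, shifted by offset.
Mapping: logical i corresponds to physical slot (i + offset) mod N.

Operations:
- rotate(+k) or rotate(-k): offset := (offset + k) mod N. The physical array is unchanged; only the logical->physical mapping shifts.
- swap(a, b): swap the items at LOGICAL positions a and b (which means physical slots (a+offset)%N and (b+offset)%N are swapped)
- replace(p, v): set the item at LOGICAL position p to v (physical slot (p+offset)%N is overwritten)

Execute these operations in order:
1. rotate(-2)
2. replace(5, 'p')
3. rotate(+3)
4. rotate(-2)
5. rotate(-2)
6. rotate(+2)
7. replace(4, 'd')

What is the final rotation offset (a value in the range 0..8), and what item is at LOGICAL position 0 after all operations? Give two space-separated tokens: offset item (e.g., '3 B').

After op 1 (rotate(-2)): offset=7, physical=[A,B,C,D,E,F,G,H,I], logical=[H,I,A,B,C,D,E,F,G]
After op 2 (replace(5, 'p')): offset=7, physical=[A,B,C,p,E,F,G,H,I], logical=[H,I,A,B,C,p,E,F,G]
After op 3 (rotate(+3)): offset=1, physical=[A,B,C,p,E,F,G,H,I], logical=[B,C,p,E,F,G,H,I,A]
After op 4 (rotate(-2)): offset=8, physical=[A,B,C,p,E,F,G,H,I], logical=[I,A,B,C,p,E,F,G,H]
After op 5 (rotate(-2)): offset=6, physical=[A,B,C,p,E,F,G,H,I], logical=[G,H,I,A,B,C,p,E,F]
After op 6 (rotate(+2)): offset=8, physical=[A,B,C,p,E,F,G,H,I], logical=[I,A,B,C,p,E,F,G,H]
After op 7 (replace(4, 'd')): offset=8, physical=[A,B,C,d,E,F,G,H,I], logical=[I,A,B,C,d,E,F,G,H]

Answer: 8 I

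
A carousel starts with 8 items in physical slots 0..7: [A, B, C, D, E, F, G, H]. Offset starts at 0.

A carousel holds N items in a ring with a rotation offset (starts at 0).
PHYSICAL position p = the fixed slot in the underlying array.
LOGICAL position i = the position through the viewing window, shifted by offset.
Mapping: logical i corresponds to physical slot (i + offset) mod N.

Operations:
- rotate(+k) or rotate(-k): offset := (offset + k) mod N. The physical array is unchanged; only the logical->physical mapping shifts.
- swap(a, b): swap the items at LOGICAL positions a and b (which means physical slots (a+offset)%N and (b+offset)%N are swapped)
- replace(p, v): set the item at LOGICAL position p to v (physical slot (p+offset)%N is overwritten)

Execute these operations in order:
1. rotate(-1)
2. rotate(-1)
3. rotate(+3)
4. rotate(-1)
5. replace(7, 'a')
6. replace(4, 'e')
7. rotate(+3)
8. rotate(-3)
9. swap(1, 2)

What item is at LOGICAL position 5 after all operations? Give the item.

Answer: F

Derivation:
After op 1 (rotate(-1)): offset=7, physical=[A,B,C,D,E,F,G,H], logical=[H,A,B,C,D,E,F,G]
After op 2 (rotate(-1)): offset=6, physical=[A,B,C,D,E,F,G,H], logical=[G,H,A,B,C,D,E,F]
After op 3 (rotate(+3)): offset=1, physical=[A,B,C,D,E,F,G,H], logical=[B,C,D,E,F,G,H,A]
After op 4 (rotate(-1)): offset=0, physical=[A,B,C,D,E,F,G,H], logical=[A,B,C,D,E,F,G,H]
After op 5 (replace(7, 'a')): offset=0, physical=[A,B,C,D,E,F,G,a], logical=[A,B,C,D,E,F,G,a]
After op 6 (replace(4, 'e')): offset=0, physical=[A,B,C,D,e,F,G,a], logical=[A,B,C,D,e,F,G,a]
After op 7 (rotate(+3)): offset=3, physical=[A,B,C,D,e,F,G,a], logical=[D,e,F,G,a,A,B,C]
After op 8 (rotate(-3)): offset=0, physical=[A,B,C,D,e,F,G,a], logical=[A,B,C,D,e,F,G,a]
After op 9 (swap(1, 2)): offset=0, physical=[A,C,B,D,e,F,G,a], logical=[A,C,B,D,e,F,G,a]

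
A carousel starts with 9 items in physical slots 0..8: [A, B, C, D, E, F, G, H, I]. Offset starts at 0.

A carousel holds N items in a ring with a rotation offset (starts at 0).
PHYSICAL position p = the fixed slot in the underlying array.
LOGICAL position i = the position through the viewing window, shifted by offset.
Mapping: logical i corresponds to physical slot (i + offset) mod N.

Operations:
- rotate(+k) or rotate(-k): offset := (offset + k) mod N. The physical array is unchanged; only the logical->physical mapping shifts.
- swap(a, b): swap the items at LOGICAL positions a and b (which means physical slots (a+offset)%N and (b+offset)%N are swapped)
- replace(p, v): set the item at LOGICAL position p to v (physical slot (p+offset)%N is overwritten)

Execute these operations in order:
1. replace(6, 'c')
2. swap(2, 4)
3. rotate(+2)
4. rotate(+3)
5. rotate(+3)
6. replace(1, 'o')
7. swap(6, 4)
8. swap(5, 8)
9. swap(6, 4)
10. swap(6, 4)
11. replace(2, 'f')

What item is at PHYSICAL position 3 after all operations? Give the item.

After op 1 (replace(6, 'c')): offset=0, physical=[A,B,C,D,E,F,c,H,I], logical=[A,B,C,D,E,F,c,H,I]
After op 2 (swap(2, 4)): offset=0, physical=[A,B,E,D,C,F,c,H,I], logical=[A,B,E,D,C,F,c,H,I]
After op 3 (rotate(+2)): offset=2, physical=[A,B,E,D,C,F,c,H,I], logical=[E,D,C,F,c,H,I,A,B]
After op 4 (rotate(+3)): offset=5, physical=[A,B,E,D,C,F,c,H,I], logical=[F,c,H,I,A,B,E,D,C]
After op 5 (rotate(+3)): offset=8, physical=[A,B,E,D,C,F,c,H,I], logical=[I,A,B,E,D,C,F,c,H]
After op 6 (replace(1, 'o')): offset=8, physical=[o,B,E,D,C,F,c,H,I], logical=[I,o,B,E,D,C,F,c,H]
After op 7 (swap(6, 4)): offset=8, physical=[o,B,E,F,C,D,c,H,I], logical=[I,o,B,E,F,C,D,c,H]
After op 8 (swap(5, 8)): offset=8, physical=[o,B,E,F,H,D,c,C,I], logical=[I,o,B,E,F,H,D,c,C]
After op 9 (swap(6, 4)): offset=8, physical=[o,B,E,D,H,F,c,C,I], logical=[I,o,B,E,D,H,F,c,C]
After op 10 (swap(6, 4)): offset=8, physical=[o,B,E,F,H,D,c,C,I], logical=[I,o,B,E,F,H,D,c,C]
After op 11 (replace(2, 'f')): offset=8, physical=[o,f,E,F,H,D,c,C,I], logical=[I,o,f,E,F,H,D,c,C]

Answer: F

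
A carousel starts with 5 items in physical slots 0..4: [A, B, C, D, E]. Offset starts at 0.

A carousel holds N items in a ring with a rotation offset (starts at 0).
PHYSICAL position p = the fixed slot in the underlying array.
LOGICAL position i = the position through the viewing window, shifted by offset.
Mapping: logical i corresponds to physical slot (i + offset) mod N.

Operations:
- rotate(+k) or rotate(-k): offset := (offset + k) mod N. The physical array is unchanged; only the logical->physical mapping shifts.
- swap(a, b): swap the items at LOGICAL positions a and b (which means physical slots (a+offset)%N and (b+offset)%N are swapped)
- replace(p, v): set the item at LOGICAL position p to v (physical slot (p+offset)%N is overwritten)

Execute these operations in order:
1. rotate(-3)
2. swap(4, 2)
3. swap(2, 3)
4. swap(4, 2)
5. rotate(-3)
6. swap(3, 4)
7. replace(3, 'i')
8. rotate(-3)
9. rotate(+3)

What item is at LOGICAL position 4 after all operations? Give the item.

After op 1 (rotate(-3)): offset=2, physical=[A,B,C,D,E], logical=[C,D,E,A,B]
After op 2 (swap(4, 2)): offset=2, physical=[A,E,C,D,B], logical=[C,D,B,A,E]
After op 3 (swap(2, 3)): offset=2, physical=[B,E,C,D,A], logical=[C,D,A,B,E]
After op 4 (swap(4, 2)): offset=2, physical=[B,A,C,D,E], logical=[C,D,E,B,A]
After op 5 (rotate(-3)): offset=4, physical=[B,A,C,D,E], logical=[E,B,A,C,D]
After op 6 (swap(3, 4)): offset=4, physical=[B,A,D,C,E], logical=[E,B,A,D,C]
After op 7 (replace(3, 'i')): offset=4, physical=[B,A,i,C,E], logical=[E,B,A,i,C]
After op 8 (rotate(-3)): offset=1, physical=[B,A,i,C,E], logical=[A,i,C,E,B]
After op 9 (rotate(+3)): offset=4, physical=[B,A,i,C,E], logical=[E,B,A,i,C]

Answer: C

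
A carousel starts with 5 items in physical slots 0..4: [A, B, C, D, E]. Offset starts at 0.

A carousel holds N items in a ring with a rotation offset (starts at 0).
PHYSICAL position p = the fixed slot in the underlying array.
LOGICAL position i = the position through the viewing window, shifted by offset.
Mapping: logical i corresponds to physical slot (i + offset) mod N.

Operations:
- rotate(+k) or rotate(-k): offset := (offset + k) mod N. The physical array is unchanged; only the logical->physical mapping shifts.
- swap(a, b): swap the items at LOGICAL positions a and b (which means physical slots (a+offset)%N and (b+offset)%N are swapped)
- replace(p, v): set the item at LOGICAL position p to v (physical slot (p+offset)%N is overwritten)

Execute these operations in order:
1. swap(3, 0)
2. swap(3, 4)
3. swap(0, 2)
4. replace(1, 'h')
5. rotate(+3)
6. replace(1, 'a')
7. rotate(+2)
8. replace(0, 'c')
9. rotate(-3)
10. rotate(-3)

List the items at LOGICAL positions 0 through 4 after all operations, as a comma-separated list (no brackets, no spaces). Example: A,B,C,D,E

After op 1 (swap(3, 0)): offset=0, physical=[D,B,C,A,E], logical=[D,B,C,A,E]
After op 2 (swap(3, 4)): offset=0, physical=[D,B,C,E,A], logical=[D,B,C,E,A]
After op 3 (swap(0, 2)): offset=0, physical=[C,B,D,E,A], logical=[C,B,D,E,A]
After op 4 (replace(1, 'h')): offset=0, physical=[C,h,D,E,A], logical=[C,h,D,E,A]
After op 5 (rotate(+3)): offset=3, physical=[C,h,D,E,A], logical=[E,A,C,h,D]
After op 6 (replace(1, 'a')): offset=3, physical=[C,h,D,E,a], logical=[E,a,C,h,D]
After op 7 (rotate(+2)): offset=0, physical=[C,h,D,E,a], logical=[C,h,D,E,a]
After op 8 (replace(0, 'c')): offset=0, physical=[c,h,D,E,a], logical=[c,h,D,E,a]
After op 9 (rotate(-3)): offset=2, physical=[c,h,D,E,a], logical=[D,E,a,c,h]
After op 10 (rotate(-3)): offset=4, physical=[c,h,D,E,a], logical=[a,c,h,D,E]

Answer: a,c,h,D,E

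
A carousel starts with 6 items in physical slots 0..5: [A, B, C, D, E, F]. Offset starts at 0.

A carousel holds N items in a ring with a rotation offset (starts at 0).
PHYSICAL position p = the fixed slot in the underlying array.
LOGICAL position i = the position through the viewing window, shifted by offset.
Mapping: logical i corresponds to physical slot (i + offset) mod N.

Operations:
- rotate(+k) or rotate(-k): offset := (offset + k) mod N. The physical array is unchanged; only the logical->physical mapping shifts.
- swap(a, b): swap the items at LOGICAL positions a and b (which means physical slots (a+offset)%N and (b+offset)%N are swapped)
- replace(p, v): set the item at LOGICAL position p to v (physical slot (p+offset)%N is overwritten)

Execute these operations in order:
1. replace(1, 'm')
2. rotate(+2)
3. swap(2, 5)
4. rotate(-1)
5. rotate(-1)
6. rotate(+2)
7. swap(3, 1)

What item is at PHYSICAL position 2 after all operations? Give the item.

After op 1 (replace(1, 'm')): offset=0, physical=[A,m,C,D,E,F], logical=[A,m,C,D,E,F]
After op 2 (rotate(+2)): offset=2, physical=[A,m,C,D,E,F], logical=[C,D,E,F,A,m]
After op 3 (swap(2, 5)): offset=2, physical=[A,E,C,D,m,F], logical=[C,D,m,F,A,E]
After op 4 (rotate(-1)): offset=1, physical=[A,E,C,D,m,F], logical=[E,C,D,m,F,A]
After op 5 (rotate(-1)): offset=0, physical=[A,E,C,D,m,F], logical=[A,E,C,D,m,F]
After op 6 (rotate(+2)): offset=2, physical=[A,E,C,D,m,F], logical=[C,D,m,F,A,E]
After op 7 (swap(3, 1)): offset=2, physical=[A,E,C,F,m,D], logical=[C,F,m,D,A,E]

Answer: C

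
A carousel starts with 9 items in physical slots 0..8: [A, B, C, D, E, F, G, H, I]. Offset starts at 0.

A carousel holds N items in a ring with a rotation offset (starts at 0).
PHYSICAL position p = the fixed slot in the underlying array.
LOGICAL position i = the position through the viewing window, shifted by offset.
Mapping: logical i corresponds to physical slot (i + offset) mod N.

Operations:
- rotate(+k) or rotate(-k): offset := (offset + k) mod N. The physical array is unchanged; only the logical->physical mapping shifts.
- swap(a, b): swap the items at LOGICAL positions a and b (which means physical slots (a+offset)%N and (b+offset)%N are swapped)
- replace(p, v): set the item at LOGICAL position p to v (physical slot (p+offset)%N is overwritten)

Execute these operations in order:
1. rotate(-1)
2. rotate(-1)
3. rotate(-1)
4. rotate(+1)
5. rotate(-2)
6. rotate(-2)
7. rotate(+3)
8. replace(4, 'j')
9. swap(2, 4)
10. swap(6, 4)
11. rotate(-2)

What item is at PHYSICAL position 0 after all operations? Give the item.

Answer: A

Derivation:
After op 1 (rotate(-1)): offset=8, physical=[A,B,C,D,E,F,G,H,I], logical=[I,A,B,C,D,E,F,G,H]
After op 2 (rotate(-1)): offset=7, physical=[A,B,C,D,E,F,G,H,I], logical=[H,I,A,B,C,D,E,F,G]
After op 3 (rotate(-1)): offset=6, physical=[A,B,C,D,E,F,G,H,I], logical=[G,H,I,A,B,C,D,E,F]
After op 4 (rotate(+1)): offset=7, physical=[A,B,C,D,E,F,G,H,I], logical=[H,I,A,B,C,D,E,F,G]
After op 5 (rotate(-2)): offset=5, physical=[A,B,C,D,E,F,G,H,I], logical=[F,G,H,I,A,B,C,D,E]
After op 6 (rotate(-2)): offset=3, physical=[A,B,C,D,E,F,G,H,I], logical=[D,E,F,G,H,I,A,B,C]
After op 7 (rotate(+3)): offset=6, physical=[A,B,C,D,E,F,G,H,I], logical=[G,H,I,A,B,C,D,E,F]
After op 8 (replace(4, 'j')): offset=6, physical=[A,j,C,D,E,F,G,H,I], logical=[G,H,I,A,j,C,D,E,F]
After op 9 (swap(2, 4)): offset=6, physical=[A,I,C,D,E,F,G,H,j], logical=[G,H,j,A,I,C,D,E,F]
After op 10 (swap(6, 4)): offset=6, physical=[A,D,C,I,E,F,G,H,j], logical=[G,H,j,A,D,C,I,E,F]
After op 11 (rotate(-2)): offset=4, physical=[A,D,C,I,E,F,G,H,j], logical=[E,F,G,H,j,A,D,C,I]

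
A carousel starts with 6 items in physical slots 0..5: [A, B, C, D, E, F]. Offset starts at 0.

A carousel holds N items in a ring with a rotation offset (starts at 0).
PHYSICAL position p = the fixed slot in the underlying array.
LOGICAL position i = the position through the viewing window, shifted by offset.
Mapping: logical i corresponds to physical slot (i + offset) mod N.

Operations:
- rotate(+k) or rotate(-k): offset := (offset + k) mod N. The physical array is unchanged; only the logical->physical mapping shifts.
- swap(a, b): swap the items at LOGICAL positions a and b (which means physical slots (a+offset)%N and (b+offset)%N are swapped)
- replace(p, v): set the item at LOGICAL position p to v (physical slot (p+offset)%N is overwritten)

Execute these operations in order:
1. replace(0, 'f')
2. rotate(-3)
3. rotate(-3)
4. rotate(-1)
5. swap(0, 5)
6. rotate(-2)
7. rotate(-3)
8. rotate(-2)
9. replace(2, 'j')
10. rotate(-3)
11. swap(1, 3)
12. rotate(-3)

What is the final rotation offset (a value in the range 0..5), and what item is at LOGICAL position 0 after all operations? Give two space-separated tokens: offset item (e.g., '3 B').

Answer: 4 C

Derivation:
After op 1 (replace(0, 'f')): offset=0, physical=[f,B,C,D,E,F], logical=[f,B,C,D,E,F]
After op 2 (rotate(-3)): offset=3, physical=[f,B,C,D,E,F], logical=[D,E,F,f,B,C]
After op 3 (rotate(-3)): offset=0, physical=[f,B,C,D,E,F], logical=[f,B,C,D,E,F]
After op 4 (rotate(-1)): offset=5, physical=[f,B,C,D,E,F], logical=[F,f,B,C,D,E]
After op 5 (swap(0, 5)): offset=5, physical=[f,B,C,D,F,E], logical=[E,f,B,C,D,F]
After op 6 (rotate(-2)): offset=3, physical=[f,B,C,D,F,E], logical=[D,F,E,f,B,C]
After op 7 (rotate(-3)): offset=0, physical=[f,B,C,D,F,E], logical=[f,B,C,D,F,E]
After op 8 (rotate(-2)): offset=4, physical=[f,B,C,D,F,E], logical=[F,E,f,B,C,D]
After op 9 (replace(2, 'j')): offset=4, physical=[j,B,C,D,F,E], logical=[F,E,j,B,C,D]
After op 10 (rotate(-3)): offset=1, physical=[j,B,C,D,F,E], logical=[B,C,D,F,E,j]
After op 11 (swap(1, 3)): offset=1, physical=[j,B,F,D,C,E], logical=[B,F,D,C,E,j]
After op 12 (rotate(-3)): offset=4, physical=[j,B,F,D,C,E], logical=[C,E,j,B,F,D]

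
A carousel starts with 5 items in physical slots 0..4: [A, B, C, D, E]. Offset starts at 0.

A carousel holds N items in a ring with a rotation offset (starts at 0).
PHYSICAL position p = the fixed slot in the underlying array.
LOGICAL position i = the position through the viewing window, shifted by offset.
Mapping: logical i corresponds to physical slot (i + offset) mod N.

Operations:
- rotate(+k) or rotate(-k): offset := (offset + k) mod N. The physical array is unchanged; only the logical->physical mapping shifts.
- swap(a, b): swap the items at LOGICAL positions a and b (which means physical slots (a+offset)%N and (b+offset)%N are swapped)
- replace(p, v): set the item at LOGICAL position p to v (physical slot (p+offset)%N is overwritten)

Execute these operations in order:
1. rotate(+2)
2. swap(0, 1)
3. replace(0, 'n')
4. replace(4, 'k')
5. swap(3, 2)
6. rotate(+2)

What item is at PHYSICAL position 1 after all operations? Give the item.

Answer: k

Derivation:
After op 1 (rotate(+2)): offset=2, physical=[A,B,C,D,E], logical=[C,D,E,A,B]
After op 2 (swap(0, 1)): offset=2, physical=[A,B,D,C,E], logical=[D,C,E,A,B]
After op 3 (replace(0, 'n')): offset=2, physical=[A,B,n,C,E], logical=[n,C,E,A,B]
After op 4 (replace(4, 'k')): offset=2, physical=[A,k,n,C,E], logical=[n,C,E,A,k]
After op 5 (swap(3, 2)): offset=2, physical=[E,k,n,C,A], logical=[n,C,A,E,k]
After op 6 (rotate(+2)): offset=4, physical=[E,k,n,C,A], logical=[A,E,k,n,C]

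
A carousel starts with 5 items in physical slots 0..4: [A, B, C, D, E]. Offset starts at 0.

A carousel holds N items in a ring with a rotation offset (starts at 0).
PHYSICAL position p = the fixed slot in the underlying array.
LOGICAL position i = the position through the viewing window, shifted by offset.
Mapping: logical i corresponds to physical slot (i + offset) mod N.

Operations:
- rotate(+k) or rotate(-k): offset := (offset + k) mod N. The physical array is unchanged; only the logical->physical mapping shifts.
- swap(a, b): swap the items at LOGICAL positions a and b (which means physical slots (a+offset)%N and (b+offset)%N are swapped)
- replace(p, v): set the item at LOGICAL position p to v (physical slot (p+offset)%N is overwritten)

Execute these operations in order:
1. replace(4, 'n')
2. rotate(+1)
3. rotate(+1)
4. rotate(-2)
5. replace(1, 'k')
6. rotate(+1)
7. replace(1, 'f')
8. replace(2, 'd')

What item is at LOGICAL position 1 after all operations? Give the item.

After op 1 (replace(4, 'n')): offset=0, physical=[A,B,C,D,n], logical=[A,B,C,D,n]
After op 2 (rotate(+1)): offset=1, physical=[A,B,C,D,n], logical=[B,C,D,n,A]
After op 3 (rotate(+1)): offset=2, physical=[A,B,C,D,n], logical=[C,D,n,A,B]
After op 4 (rotate(-2)): offset=0, physical=[A,B,C,D,n], logical=[A,B,C,D,n]
After op 5 (replace(1, 'k')): offset=0, physical=[A,k,C,D,n], logical=[A,k,C,D,n]
After op 6 (rotate(+1)): offset=1, physical=[A,k,C,D,n], logical=[k,C,D,n,A]
After op 7 (replace(1, 'f')): offset=1, physical=[A,k,f,D,n], logical=[k,f,D,n,A]
After op 8 (replace(2, 'd')): offset=1, physical=[A,k,f,d,n], logical=[k,f,d,n,A]

Answer: f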